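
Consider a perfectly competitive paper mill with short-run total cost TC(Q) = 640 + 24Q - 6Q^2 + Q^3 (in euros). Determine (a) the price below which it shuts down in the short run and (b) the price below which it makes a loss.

Shutdown price = €15; break-even price = €120

Shutdown price = min AVC. AVC = 24 - 6Q + Q^2, with vertex at Q = 3 and minimum €15.
ATC = 640/Q + 24 - 6Q + Q^2. Setting dATC/dQ = −640/Q^2 − 6 + 2Q = 0 gives Q = 8 (since 2·8^3 − 6·8^2 = 640).
min ATC = 640/8 + 24 − 6·8 + 8^2 = €120. That is the break-even price.
Between these two prices the firm operates at a loss; above €120 it earns a profit.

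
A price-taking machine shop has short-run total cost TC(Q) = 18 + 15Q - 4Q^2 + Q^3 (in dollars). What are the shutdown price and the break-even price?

Shutdown price = min AVC. AVC = 15 - 4Q + Q^2, with vertex at Q = 2 and minimum $11.
ATC = 18/Q + 15 - 4Q + Q^2. Setting dATC/dQ = −18/Q^2 − 4 + 2Q = 0 gives Q = 3 (since 2·3^3 − 4·3^2 = 18).
min ATC = 18/3 + 15 − 4·3 + 3^2 = $18. That is the break-even price.
For $11 ≤ P < $18 the firm produces at a loss; below $11 it shuts down.

Shutdown price = $11; break-even price = $18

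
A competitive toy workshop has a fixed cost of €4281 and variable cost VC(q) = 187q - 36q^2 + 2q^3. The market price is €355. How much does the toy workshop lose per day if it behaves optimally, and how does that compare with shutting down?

AVC = 187 - 36q + 2q^2; min AVC = €25 at q = 9. Since P = €355 ≥ min AVC, the firm produces.
With MC = 187 - 72q + 6q^2, P = MC on the upward-sloping part at q* = 14.
TR = 355·14 = 4970. TC = 4281 + 1050 = 5331. Profit = 4970 − 5331 = -€361.
By producing, the firm covers all variable cost plus €3920 of fixed cost; shutting down would lose the full €4281.

Profit = -€361 at q = 14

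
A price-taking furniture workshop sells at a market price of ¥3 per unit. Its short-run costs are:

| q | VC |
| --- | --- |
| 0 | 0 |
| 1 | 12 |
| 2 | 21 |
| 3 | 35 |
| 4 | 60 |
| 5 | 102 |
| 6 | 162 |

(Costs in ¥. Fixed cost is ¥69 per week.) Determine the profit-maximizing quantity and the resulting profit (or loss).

q = 0 (shut down); profit = -¥69

Compute π = P·q − TC at each output: q=0: -69; q=1: -78; q=2: -84; q=3: -95; q=4: -117; q=5: -156; q=6: -213.
Profit is highest at q = 0. Equivalently, the lowest AVC in the table is 21/2 ≈ ¥10.50 at q = 2, and P = ¥3 falls below it — price never covers variable cost, so the firm shuts down and loses only its fixed cost.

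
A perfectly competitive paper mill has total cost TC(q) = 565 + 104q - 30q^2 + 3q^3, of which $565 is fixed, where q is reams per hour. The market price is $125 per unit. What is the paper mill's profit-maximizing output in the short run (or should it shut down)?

Produce at q = 7

Strip out fixed cost: VC = 104q - 30q^2 + 3q^3. Then AVC = 104 - 30q + 3q^2 and MC = 104 - 60q + 9q^2.
AVC hits its minimum where MC = AVC, at q = 5, giving min AVC = 104 - 30·5 + 3·5^2 = $29.
P = $125 exceeds min AVC = $29, so the firm stays open.
Solving P = MC: -21 - 60q + 9q^2 = 0 ⇒ q = -1/3 or 7. On the upward-sloping branch, q* = 7.
Check: AVC at q = 7 is $41 ≤ P, so revenue covers variable cost.
Profit = P·q − TC = 125·7 − 852 = $23.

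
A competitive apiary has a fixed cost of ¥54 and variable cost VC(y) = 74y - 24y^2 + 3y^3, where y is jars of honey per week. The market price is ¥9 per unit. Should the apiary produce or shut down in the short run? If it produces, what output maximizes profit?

Variable cost is VC = 74y - 24y^2 + 3y^3, so AVC = VC/y = 74 - 24y + 3y^2 and MC = dTC/dy = 74 - 48y + 9y^2.
AVC hits its minimum where MC = AVC, at y = 4, giving min AVC = 74 - 24·4 + 3·4^2 = ¥26.
P = ¥9 lies below min AVC = ¥26; no output level covers variable cost.
Shutting down limits the loss to fixed cost, ¥54.

Shut down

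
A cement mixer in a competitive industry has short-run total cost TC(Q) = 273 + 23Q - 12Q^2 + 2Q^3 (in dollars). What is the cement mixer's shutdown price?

Short-run supply begins at min AVC. From VC = 23Q - 12Q^2 + 2Q^3, AVC = 23 - 12Q + 2Q^2.
At the minimum of AVC, MC = AVC. MC = 23 - 24Q + 6Q^2; setting MC = AVC gives 4Q^2 - 12Q = 0, so Q = 3. min AVC = 5.
The firm shuts down for any P below $5.

$5 per unit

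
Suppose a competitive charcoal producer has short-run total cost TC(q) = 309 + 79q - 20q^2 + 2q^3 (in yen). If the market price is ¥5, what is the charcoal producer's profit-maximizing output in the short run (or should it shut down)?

Strip out fixed cost: VC = 79q - 20q^2 + 2q^3. Then AVC = 79 - 20q + 2q^2 and MC = 79 - 40q + 6q^2.
AVC is minimized where dAVC/dq = -20 + 4q = 0, at q = 5; min AVC = 79 - 20·5 + 2·5^2 = ¥29.
Since P = ¥5 < min AVC = ¥29, price fails to cover variable cost at any output.
Best response: produce nothing and absorb the ¥309 fixed cost.

Shut down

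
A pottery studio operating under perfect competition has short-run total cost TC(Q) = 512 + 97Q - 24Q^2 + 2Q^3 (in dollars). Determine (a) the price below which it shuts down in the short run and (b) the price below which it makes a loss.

Shutdown price = $25; break-even price = $97

Shutdown price = min AVC. AVC = 97 - 24Q + 2Q^2, with vertex at Q = 6 and minimum $25.
ATC = 512/Q + 97 - 24Q + 2Q^2. Setting dATC/dQ = −512/Q^2 − 24 + 4Q = 0 gives Q = 8 (since 4·8^3 − 24·8^2 = 512).
min ATC = 512/8 + 97 − 24·8 + 2·8^2 = $97. That is the break-even price.
Between these two prices the firm operates at a loss; above $97 it earns a profit.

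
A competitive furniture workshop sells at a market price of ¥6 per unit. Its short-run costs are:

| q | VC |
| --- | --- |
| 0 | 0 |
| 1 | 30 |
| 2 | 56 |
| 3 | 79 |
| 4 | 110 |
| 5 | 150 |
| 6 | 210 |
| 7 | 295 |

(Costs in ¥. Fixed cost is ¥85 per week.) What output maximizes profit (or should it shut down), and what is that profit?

q = 0 (shut down); profit = -¥85

Compute π = P·q − TC at each output: q=0: -85; q=1: -109; q=2: -129; q=3: -146; q=4: -171; q=5: -205; q=6: -259; q=7: -338.
Profit is highest at q = 0. Equivalently, the lowest AVC in the table is 79/3 ≈ ¥26.33 at q = 3, and P = ¥6 falls below it — price never covers variable cost, so the firm shuts down and loses only its fixed cost.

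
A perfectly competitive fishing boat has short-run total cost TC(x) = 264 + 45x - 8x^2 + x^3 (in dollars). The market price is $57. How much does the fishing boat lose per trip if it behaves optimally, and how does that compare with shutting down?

AVC = 45 - 8x + x^2 has its minimum $29 at x = 4; price $57 clears that bar, so the firm operates.
With MC = 45 - 16x + 3x^2, P = MC on the upward-sloping part at x* = 6.
TR = 57·6 = 342. TC = 264 + 198 = 462. Profit = 342 − 462 = -$120.
Shutting down would mean losing the fixed cost of $264, so operating at a loss of $120 is better by $144.

Profit = -$120 at x = 6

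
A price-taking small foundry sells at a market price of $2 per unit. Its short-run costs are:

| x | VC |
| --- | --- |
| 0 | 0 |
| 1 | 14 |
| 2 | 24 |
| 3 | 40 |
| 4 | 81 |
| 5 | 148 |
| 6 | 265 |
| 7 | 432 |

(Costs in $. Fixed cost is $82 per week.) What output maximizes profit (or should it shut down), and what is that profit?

x = 0 (shut down); profit = -$82

Tabulate TR − TC: x=0: -82; x=1: -94; x=2: -102; x=3: -116; x=4: -155; x=5: -220; x=6: -335; x=7: -500.
Profit is highest at x = 0. Equivalently, the lowest AVC in the table is 24/2 ≈ $12 at x = 2, and P = $2 falls below it — price never covers variable cost, so the firm shuts down and loses only its fixed cost.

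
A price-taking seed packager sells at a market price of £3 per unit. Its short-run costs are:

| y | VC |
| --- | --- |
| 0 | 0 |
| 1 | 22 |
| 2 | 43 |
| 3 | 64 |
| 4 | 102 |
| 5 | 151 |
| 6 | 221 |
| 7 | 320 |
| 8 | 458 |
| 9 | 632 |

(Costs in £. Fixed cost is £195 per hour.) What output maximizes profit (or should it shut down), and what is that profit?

y = 0 (shut down); profit = -£195

Profit at each row (π = 3y − TC): y=0: -195; y=1: -214; y=2: -232; y=3: -250; y=4: -285; y=5: -331; y=6: -398; y=7: -494; y=8: -629; y=9: -800.
Profit is highest at y = 0. Equivalently, the lowest AVC in the table is 64/3 ≈ £21.33 at y = 3, and P = £3 falls below it — price never covers variable cost, so the firm shuts down and loses only its fixed cost.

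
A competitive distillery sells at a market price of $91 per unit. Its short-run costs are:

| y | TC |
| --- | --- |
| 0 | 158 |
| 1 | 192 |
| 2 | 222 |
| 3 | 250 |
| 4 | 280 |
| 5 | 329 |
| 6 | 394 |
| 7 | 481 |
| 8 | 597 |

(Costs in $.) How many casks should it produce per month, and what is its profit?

y = 7; profit = $156

Compute π = P·y − TC at each output: y=0: -158; y=1: -101; y=2: -40; y=3: 23; y=4: 84; y=5: 126; y=6: 152; y=7: 156; y=8: 131.
Profit is maximized at y = 7. AVC there is 323/7 = $46.14 ≤ P, so producing beats shutting down (which would give -$158).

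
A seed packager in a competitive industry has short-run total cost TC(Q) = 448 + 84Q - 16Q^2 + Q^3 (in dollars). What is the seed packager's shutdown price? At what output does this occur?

The firm shuts down when price falls below the minimum of average variable cost. AVC = VC/Q = 84 - 16Q + Q^2.
dAVC/dQ = -16 + 2Q = 0 gives Q = 8. min AVC = 84 - 16·8 + 8^2 = 20.
For P < $20 the firm produces nothing.

$20 per unit, at Q = 8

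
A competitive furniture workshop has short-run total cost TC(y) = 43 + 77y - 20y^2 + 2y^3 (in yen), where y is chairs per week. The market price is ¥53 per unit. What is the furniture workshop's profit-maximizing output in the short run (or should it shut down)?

Variable cost is VC = 77y - 20y^2 + 2y^3, so AVC = VC/y = 77 - 20y + 2y^2 and MC = dTC/dy = 77 - 40y + 6y^2.
The AVC parabola has its vertex at y = 20/4 = 5, where AVC = 77 - 20·5 + 2·5^2 = ¥27.
Because ¥53 ≥ ¥27, revenue can cover variable cost; the firm operates.
P = MC gives 24 - 40y + 6y^2 = 0, with roots 2/3 and 6. Take the larger (rising MC): y* = 6.
Check: AVC at y = 6 is ¥29 ≤ P, so revenue covers variable cost.
Profit = P·y − TC = 53·6 − 217 = ¥101.

Produce at y = 6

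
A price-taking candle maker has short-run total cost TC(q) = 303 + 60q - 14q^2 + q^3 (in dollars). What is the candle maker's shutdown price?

$11 per unit

Short-run supply begins at min AVC. From VC = 60q - 14q^2 + q^3, AVC = 60 - 14q + q^2.
dAVC/dq = -14 + 2q = 0 gives q = 7. min AVC = 60 - 14·7 + 7^2 = 11.
So the shutdown price is $11.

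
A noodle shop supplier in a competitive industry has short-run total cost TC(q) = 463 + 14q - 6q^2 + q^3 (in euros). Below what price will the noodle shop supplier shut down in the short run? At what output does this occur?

€5 per unit, at q = 3

The firm shuts down when price falls below the minimum of average variable cost. AVC = VC/q = 14 - 6q + q^2.
dAVC/dq = -6 + 2q = 0 gives q = 3. min AVC = 14 - 6·3 + 3^2 = 5.
For P < €5 the firm produces nothing.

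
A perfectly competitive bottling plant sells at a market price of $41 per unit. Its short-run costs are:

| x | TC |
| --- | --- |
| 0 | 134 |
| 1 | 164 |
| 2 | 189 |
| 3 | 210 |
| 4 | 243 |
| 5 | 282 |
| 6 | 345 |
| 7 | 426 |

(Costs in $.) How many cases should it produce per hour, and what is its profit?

Tabulate TR − TC: x=0: -134; x=1: -123; x=2: -107; x=3: -87; x=4: -79; x=5: -77; x=6: -99; x=7: -139.
Profit is maximized at x = 5. AVC there is 148/5 = $29.60 ≤ P, so producing beats shutting down (which would give -$134).

x = 5; profit = -$77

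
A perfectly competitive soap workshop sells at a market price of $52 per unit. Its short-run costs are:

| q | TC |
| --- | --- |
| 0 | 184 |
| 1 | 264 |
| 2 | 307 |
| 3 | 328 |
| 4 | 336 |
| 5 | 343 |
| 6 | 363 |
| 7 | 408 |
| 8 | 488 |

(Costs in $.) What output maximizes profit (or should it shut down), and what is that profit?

q = 7; profit = -$44

Compute π = P·q − TC at each output: q=0: -184; q=1: -212; q=2: -203; q=3: -172; q=4: -128; q=5: -83; q=6: -51; q=7: -44; q=8: -72.
Profit is maximized at q = 7. AVC there is 224/7 = $32 ≤ P, so producing beats shutting down (which would give -$184).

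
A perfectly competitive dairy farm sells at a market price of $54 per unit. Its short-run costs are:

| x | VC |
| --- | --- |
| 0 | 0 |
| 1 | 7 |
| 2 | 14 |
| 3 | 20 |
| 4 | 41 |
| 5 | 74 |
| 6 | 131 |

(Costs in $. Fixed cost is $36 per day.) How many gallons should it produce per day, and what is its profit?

x = 5; profit = $160

Tabulate TR − TC: x=0: -36; x=1: 11; x=2: 58; x=3: 106; x=4: 139; x=5: 160; x=6: 157.
Profit is maximized at x = 5. AVC there is 74/5 = $14.80 ≤ P, so producing beats shutting down (which would give -$36).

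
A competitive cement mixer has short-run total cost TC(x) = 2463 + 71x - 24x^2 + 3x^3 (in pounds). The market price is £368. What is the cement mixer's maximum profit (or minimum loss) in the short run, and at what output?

Profit = -£33 at x = 9

AVC = 71 - 24x + 3x^2 has its minimum £23 at x = 4; price £368 clears that bar, so the firm operates.
MC = 71 - 48x + 9x^2. Setting P = MC and taking the root on the rising branch gives x* = 9.
TR = 368·9 = 3312. TC = 2463 + 882 = 3345. Profit = 3312 − 3345 = -£33.
Shutting down would mean losing the fixed cost of £2463, so operating at a loss of £33 is better by £2430.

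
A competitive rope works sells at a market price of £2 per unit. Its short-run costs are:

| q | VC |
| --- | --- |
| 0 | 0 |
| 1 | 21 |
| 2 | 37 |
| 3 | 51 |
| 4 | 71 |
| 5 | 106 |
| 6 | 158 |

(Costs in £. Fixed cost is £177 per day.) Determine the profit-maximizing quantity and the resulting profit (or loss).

Compute π = P·q − TC at each output: q=0: -177; q=1: -196; q=2: -210; q=3: -222; q=4: -240; q=5: -273; q=6: -323.
Profit is highest at q = 0. Equivalently, the lowest AVC in the table is 51/3 ≈ £17 at q = 3, and P = £2 falls below it — price never covers variable cost, so the firm shuts down and loses only its fixed cost.

q = 0 (shut down); profit = -£177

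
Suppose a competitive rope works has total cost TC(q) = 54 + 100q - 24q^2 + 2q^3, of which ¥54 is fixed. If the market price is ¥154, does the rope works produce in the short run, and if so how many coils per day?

Produce at q = 9

From TC, MC = TC'(q) = 100 - 48q + 6q^2 and AVC = VC/q = 100 - 24q + 2q^2.
The AVC parabola has its vertex at q = 24/4 = 6, where AVC = 100 - 24·6 + 2·6^2 = ¥28.
P = ¥154 exceeds min AVC = ¥28, so the firm stays open.
P = MC gives -54 - 48q + 6q^2 = 0, with roots -1 and 9. Take the larger (rising MC): q* = 9.
Check: AVC at q = 9 is ¥46 ≤ P, so revenue covers variable cost.
Profit = P·q − TC = 154·9 − 468 = ¥918.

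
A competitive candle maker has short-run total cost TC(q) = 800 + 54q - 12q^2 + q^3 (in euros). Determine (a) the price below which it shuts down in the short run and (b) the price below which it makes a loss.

Shutdown price = €18; break-even price = €114

Shutdown price = min AVC. AVC = 54 - 12q + q^2, with vertex at q = 6 and minimum €18.
ATC = 800/q + 54 - 12q + q^2. Setting dATC/dq = −800/q^2 − 12 + 2q = 0 gives q = 10 (since 2·10^3 − 12·10^2 = 800).
min ATC = 800/10 + 54 − 12·10 + 10^2 = €114. That is the break-even price.
For €18 ≤ P < €114 the firm produces at a loss; below €18 it shuts down.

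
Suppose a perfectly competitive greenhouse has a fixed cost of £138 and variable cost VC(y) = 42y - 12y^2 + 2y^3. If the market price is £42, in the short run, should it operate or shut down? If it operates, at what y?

Variable cost is VC = 42y - 12y^2 + 2y^3, so AVC = VC/y = 42 - 12y + 2y^2 and MC = dTC/dy = 42 - 24y + 6y^2.
AVC hits its minimum where MC = AVC, at y = 3, giving min AVC = 42 - 12·3 + 2·3^2 = £24.
Since P = £42 ≥ min AVC = £24, price covers variable cost and the firm should produce.
P = MC gives -24y + 6y^2 = 0, with roots 0 and 4. Take the larger (rising MC): y* = 4.
Check: AVC at y = 4 is £26 ≤ P, so revenue covers variable cost.
Profit = P·y − TC = 42·4 − 242 = -£74, a loss, but smaller than the £138 fixed cost the firm would lose by shutting down.

Produce at y = 4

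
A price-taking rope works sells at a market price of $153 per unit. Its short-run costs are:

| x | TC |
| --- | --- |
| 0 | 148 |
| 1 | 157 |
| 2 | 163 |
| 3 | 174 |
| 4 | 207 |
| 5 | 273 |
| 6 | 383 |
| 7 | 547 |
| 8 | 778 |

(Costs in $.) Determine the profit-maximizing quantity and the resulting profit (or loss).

Compute π = P·x − TC at each output: x=0: -148; x=1: -4; x=2: 143; x=3: 285; x=4: 405; x=5: 492; x=6: 535; x=7: 524; x=8: 446.
Profit is maximized at x = 6. AVC there is 235/6 = $39.17 ≤ P, so producing beats shutting down (which would give -$148).

x = 6; profit = $535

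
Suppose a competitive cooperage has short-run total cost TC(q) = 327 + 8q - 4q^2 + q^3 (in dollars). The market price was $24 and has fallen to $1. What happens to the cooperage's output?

Output falls from 4 to 0 (the firm shuts down)

AVC = 8 - 4q + q^2, minimized at q = 2 where min AVC = $4. MC = 8 - 8q + 3q^2.
At P = $24 ≥ min AVC, set P = MC on the rising branch: q = 4.
At P = $1 < min AVC = $4, price no longer covers variable cost at any output, so the firm shuts down: q = 0.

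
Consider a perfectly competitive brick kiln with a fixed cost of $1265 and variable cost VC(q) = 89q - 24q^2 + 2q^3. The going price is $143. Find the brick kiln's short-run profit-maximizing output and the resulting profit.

AVC = 89 - 24q + 2q^2; min AVC = $17 at q = 6. Since P = $143 ≥ min AVC, the firm produces.
MC = 89 - 48q + 6q^2. Setting P = MC and taking the root on the rising branch gives q* = 9.
TR = 143·9 = 1287. TC = 1265 + 315 = 1580. Profit = 1287 − 1580 = -$293.
By producing, the firm covers all variable cost plus $972 of fixed cost; shutting down would lose the full $1265.

Profit = -$293 at q = 9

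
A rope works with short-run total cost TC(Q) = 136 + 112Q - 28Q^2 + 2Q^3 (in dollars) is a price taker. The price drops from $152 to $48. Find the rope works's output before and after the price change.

AVC = 112 - 28Q + 2Q^2, minimized at Q = 7 where min AVC = $14. MC = 112 - 56Q + 6Q^2.
At P = $152 ≥ min AVC, set P = MC on the rising branch: Q = 10.
At P = $48 ≥ min AVC, set P = MC: Q = 8. The firm stays open but cuts output.

Output falls from 10 to 8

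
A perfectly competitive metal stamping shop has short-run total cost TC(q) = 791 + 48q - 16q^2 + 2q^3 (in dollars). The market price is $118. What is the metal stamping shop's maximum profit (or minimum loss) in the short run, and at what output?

Profit = -$203 at q = 7

AVC = 48 - 16q + 2q^2; min AVC = $16 at q = 4. Since P = $118 ≥ min AVC, the firm produces.
With MC = 48 - 32q + 6q^2, P = MC on the upward-sloping part at q* = 7.
TR = 118·7 = 826. TC = 791 + 238 = 1029. Profit = 826 − 1029 = -$203.
That loss of $203 beats the $791 the firm would lose by shutting down; producing recovers $588 of fixed cost.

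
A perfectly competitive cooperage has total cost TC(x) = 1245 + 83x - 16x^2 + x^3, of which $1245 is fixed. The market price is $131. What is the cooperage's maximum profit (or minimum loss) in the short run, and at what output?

Profit = -$93 at x = 12

AVC = 83 - 16x + x^2; min AVC = $19 at x = 8. Since P = $131 ≥ min AVC, the firm produces.
With MC = 83 - 32x + 3x^2, P = MC on the upward-sloping part at x* = 12.
TR = 131·12 = 1572. TC = 1245 + 420 = 1665. Profit = 1572 − 1665 = -$93.
That loss of $93 beats the $1245 the firm would lose by shutting down; producing recovers $1152 of fixed cost.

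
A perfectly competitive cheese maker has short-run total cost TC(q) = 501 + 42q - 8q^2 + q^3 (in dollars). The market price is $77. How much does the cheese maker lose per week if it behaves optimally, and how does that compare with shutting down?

AVC = 42 - 8q + q^2 has its minimum $26 at q = 4; price $77 clears that bar, so the firm operates.
With MC = 42 - 16q + 3q^2, P = MC on the upward-sloping part at q* = 7.
TR = 77·7 = 539. TC = 501 + 245 = 746. Profit = 539 − 746 = -$207.
By producing, the firm covers all variable cost plus $294 of fixed cost; shutting down would lose the full $501.

Profit = -$207 at q = 7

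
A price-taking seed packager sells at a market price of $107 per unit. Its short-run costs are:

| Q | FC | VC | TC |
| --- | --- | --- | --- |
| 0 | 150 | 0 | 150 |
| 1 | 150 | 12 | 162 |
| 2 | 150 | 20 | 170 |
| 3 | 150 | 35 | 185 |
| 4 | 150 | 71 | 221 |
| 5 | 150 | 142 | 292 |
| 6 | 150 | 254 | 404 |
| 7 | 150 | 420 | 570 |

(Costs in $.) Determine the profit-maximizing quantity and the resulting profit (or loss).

Q = 5; profit = $243

Profit at each row (π = 107Q − TC): Q=0: -150; Q=1: -55; Q=2: 44; Q=3: 136; Q=4: 207; Q=5: 243; Q=6: 238; Q=7: 179.
Profit is maximized at Q = 5. AVC there is 142/5 = $28.40 ≤ P, so producing beats shutting down (which would give -$150).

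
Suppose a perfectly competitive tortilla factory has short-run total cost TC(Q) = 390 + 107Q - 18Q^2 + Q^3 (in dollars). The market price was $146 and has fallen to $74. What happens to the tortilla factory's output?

Output falls from 13 to 11

MC = 107 - 36Q + 3Q^2; the shutdown threshold is min AVC = $26 (at Q = 9).
With P = $146 above the shutdown price, P = MC gives Q = 13.
At P = $74 ≥ min AVC, set P = MC: Q = 11. The firm stays open but cuts output.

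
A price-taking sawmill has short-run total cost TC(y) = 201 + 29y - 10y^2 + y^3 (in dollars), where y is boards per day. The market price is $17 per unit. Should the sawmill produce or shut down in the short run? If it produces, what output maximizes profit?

Variable cost is VC = 29y - 10y^2 + y^3, so AVC = VC/y = 29 - 10y + y^2 and MC = dTC/dy = 29 - 20y + 3y^2.
AVC hits its minimum where MC = AVC, at y = 5, giving min AVC = 29 - 10·5 + 5^2 = $4.
P = $17 exceeds min AVC = $4, so the firm stays open.
Set P = MC: 17 = 29 - 20y + 3y^2 → 12 - 20y + 3y^2 = 0. The roots are y = 2/3 and y = 6; the profit-maximizing output is on the rising part of MC, so y* = 6.
Check: AVC at y = 6 is $5 ≤ P, so revenue covers variable cost.
Profit = P·y − TC = 17·6 − 231 = -$129, a loss, but smaller than the $201 fixed cost the firm would lose by shutting down.

Produce at y = 6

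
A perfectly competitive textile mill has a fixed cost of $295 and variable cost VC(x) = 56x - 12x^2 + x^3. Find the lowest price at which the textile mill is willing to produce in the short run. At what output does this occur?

$20 per unit, at x = 6

The shutdown price is the minimum of AVC. VC = 56x - 12x^2 + x^3, so AVC = 56 - 12x + x^2.
dAVC/dx = -12 + 2x = 0 gives x = 6. min AVC = 56 - 12·6 + 6^2 = 20.
So the shutdown price is $20.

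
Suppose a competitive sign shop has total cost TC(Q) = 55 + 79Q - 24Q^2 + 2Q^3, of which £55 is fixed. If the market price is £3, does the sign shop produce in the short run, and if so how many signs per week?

Shut down

From TC, MC = TC'(Q) = 79 - 48Q + 6Q^2 and AVC = VC/Q = 79 - 24Q + 2Q^2.
AVC hits its minimum where MC = AVC, at Q = 6, giving min AVC = 79 - 24·6 + 2·6^2 = £7.
With P < min AVC (£3 < £7), every unit sold adds to the loss.
Shutting down limits the loss to fixed cost, £55.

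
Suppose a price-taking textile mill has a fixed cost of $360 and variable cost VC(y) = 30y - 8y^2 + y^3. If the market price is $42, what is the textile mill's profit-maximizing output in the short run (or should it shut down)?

From TC, MC = TC'(y) = 30 - 16y + 3y^2 and AVC = VC/y = 30 - 8y + y^2.
AVC is minimized where dAVC/dy = -8 + 2y = 0, at y = 4; min AVC = 30 - 8·4 + 4^2 = $14.
Because $42 ≥ $14, revenue can cover variable cost; the firm operates.
P = MC gives -12 - 16y + 3y^2 = 0, with roots -2/3 and 6. Take the larger (rising MC): y* = 6.
Check: AVC at y = 6 is $18 ≤ P, so revenue covers variable cost.
Profit = P·y − TC = 42·6 − 468 = -$216, a loss, but smaller than the $360 fixed cost the firm would lose by shutting down.

Produce at y = 6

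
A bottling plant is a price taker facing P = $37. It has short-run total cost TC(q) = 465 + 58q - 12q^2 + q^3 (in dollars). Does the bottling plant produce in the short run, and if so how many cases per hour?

Produce at q = 7

Strip out fixed cost: VC = 58q - 12q^2 + q^3. Then AVC = 58 - 12q + q^2 and MC = 58 - 24q + 3q^2.
The AVC parabola has its vertex at q = 12/2 = 6, where AVC = 58 - 12·6 + 6^2 = $22.
Since P = $37 ≥ min AVC = $22, price covers variable cost and the firm should produce.
Set P = MC: 37 = 58 - 24q + 3q^2 → 21 - 24q + 3q^2 = 0. The roots are q = 1 and q = 7; the profit-maximizing output is on the rising part of MC, so q* = 7.
Check: AVC at q = 7 is $23 ≤ P, so revenue covers variable cost.
Profit = P·q − TC = 37·7 − 626 = -$367, a loss, but smaller than the $465 fixed cost the firm would lose by shutting down.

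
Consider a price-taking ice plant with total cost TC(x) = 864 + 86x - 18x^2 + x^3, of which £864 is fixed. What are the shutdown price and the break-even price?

Shutdown price = min AVC. AVC = 86 - 18x + x^2, with vertex at x = 9 and minimum £5.
ATC = 864/x + 86 - 18x + x^2. Setting dATC/dx = −864/x^2 − 18 + 2x = 0 gives x = 12 (since 2·12^3 − 18·12^2 = 864).
min ATC = 864/12 + 86 − 18·12 + 12^2 = £86. That is the break-even price.
For £5 ≤ P < £86 the firm produces at a loss; below £5 it shuts down.

Shutdown price = £5; break-even price = £86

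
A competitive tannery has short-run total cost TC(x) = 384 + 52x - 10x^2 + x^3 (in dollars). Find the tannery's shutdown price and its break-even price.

Shutdown price = min AVC. AVC = 52 - 10x + x^2, with vertex at x = 5 and minimum $27.
ATC = 384/x + 52 - 10x + x^2. Setting dATC/dx = −384/x^2 − 10 + 2x = 0 gives x = 8 (since 2·8^3 − 10·8^2 = 384).
min ATC = 384/8 + 52 − 10·8 + 8^2 = $84. That is the break-even price.
Between these two prices the firm operates at a loss; above $84 it earns a profit.

Shutdown price = $27; break-even price = $84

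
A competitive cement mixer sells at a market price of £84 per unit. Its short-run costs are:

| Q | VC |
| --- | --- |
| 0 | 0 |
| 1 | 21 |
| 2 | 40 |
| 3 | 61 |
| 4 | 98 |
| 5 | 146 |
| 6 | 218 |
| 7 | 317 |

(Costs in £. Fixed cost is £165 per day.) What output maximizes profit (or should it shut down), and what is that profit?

Q = 6; profit = £121

Compute π = P·Q − TC at each output: Q=0: -165; Q=1: -102; Q=2: -37; Q=3: 26; Q=4: 73; Q=5: 109; Q=6: 121; Q=7: 106.
Profit is maximized at Q = 6. AVC there is 218/6 = £36.33 ≤ P, so producing beats shutting down (which would give -£165).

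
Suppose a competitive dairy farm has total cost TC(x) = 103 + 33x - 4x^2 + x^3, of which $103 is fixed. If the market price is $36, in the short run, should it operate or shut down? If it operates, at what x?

Variable cost is VC = 33x - 4x^2 + x^3, so AVC = VC/x = 33 - 4x + x^2 and MC = dTC/dx = 33 - 8x + 3x^2.
AVC is minimized where dAVC/dx = -4 + 2x = 0, at x = 2; min AVC = 33 - 4·2 + 2^2 = $29.
Since P = $36 ≥ min AVC = $29, price covers variable cost and the firm should produce.
Solving P = MC: -3 - 8x + 3x^2 = 0 ⇒ x = -1/3 or 3. On the upward-sloping branch, x* = 3.
Check: AVC at x = 3 is $30 ≤ P, so revenue covers variable cost.
Profit = P·x − TC = 36·3 − 193 = -$85, a loss, but smaller than the $103 fixed cost the firm would lose by shutting down.

Produce at x = 3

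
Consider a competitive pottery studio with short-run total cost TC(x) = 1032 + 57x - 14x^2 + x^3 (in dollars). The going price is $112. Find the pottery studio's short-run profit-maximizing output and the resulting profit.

Profit = -$64 at x = 11

AVC = 57 - 14x + x^2; min AVC = $8 at x = 7. Since P = $112 ≥ min AVC, the firm produces.
With MC = 57 - 28x + 3x^2, P = MC on the upward-sloping part at x* = 11.
TR = 112·11 = 1232. TC = 1032 + 264 = 1296. Profit = 1232 − 1296 = -$64.
By producing, the firm covers all variable cost plus $968 of fixed cost; shutting down would lose the full $1032.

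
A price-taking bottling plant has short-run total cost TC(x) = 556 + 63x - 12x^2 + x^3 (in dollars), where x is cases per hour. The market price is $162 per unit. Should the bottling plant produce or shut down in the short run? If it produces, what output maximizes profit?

Produce at x = 11

Strip out fixed cost: VC = 63x - 12x^2 + x^3. Then AVC = 63 - 12x + x^2 and MC = 63 - 24x + 3x^2.
The AVC parabola has its vertex at x = 12/2 = 6, where AVC = 63 - 12·6 + 6^2 = $27.
P = $162 exceeds min AVC = $27, so the firm stays open.
P = MC gives -99 - 24x + 3x^2 = 0, with roots -3 and 11. Take the larger (rising MC): x* = 11.
Check: AVC at x = 11 is $52 ≤ P, so revenue covers variable cost.
Profit = P·x − TC = 162·11 − 1128 = $654.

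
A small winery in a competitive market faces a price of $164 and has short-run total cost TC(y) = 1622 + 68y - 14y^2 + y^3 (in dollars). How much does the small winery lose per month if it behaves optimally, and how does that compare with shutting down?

AVC = 68 - 14y + y^2 has its minimum $19 at y = 7; price $164 clears that bar, so the firm operates.
With MC = 68 - 28y + 3y^2, P = MC on the upward-sloping part at y* = 12.
TR = 164·12 = 1968. TC = 1622 + 528 = 2150. Profit = 1968 − 2150 = -$182.
By producing, the firm covers all variable cost plus $1440 of fixed cost; shutting down would lose the full $1622.

Profit = -$182 at y = 12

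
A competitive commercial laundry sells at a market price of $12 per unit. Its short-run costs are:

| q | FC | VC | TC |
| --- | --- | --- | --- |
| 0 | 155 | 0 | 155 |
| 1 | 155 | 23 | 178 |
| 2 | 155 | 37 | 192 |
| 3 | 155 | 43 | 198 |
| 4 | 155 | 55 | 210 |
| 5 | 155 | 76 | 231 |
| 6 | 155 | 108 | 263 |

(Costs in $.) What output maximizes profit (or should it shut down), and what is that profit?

q = 0 (shut down); profit = -$155

Tabulate TR − TC: q=0: -155; q=1: -166; q=2: -168; q=3: -162; q=4: -162; q=5: -171; q=6: -191.
Profit is highest at q = 0. Equivalently, the lowest AVC in the table is 55/4 ≈ $13.75 at q = 4, and P = $12 falls below it — price never covers variable cost, so the firm shuts down and loses only its fixed cost.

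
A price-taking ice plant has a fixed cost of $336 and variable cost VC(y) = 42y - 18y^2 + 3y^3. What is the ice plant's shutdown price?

$15 per unit

The firm shuts down when price falls below the minimum of average variable cost. AVC = VC/y = 42 - 18y + 3y^2.
At the minimum of AVC, MC = AVC. MC = 42 - 36y + 9y^2; setting MC = AVC gives 6y^2 - 18y = 0, so y = 3. min AVC = 15.
For P < $15 the firm produces nothing.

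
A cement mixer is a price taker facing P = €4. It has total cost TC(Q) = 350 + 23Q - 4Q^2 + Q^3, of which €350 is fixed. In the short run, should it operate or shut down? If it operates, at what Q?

Variable cost is VC = 23Q - 4Q^2 + Q^3, so AVC = VC/Q = 23 - 4Q + Q^2 and MC = dTC/dQ = 23 - 8Q + 3Q^2.
AVC is minimized where dAVC/dQ = -4 + 2Q = 0, at Q = 2; min AVC = 23 - 4·2 + 2^2 = €19.
P = €4 lies below min AVC = €19; no output level covers variable cost.
The firm minimizes its loss by shutting down and losing only its fixed cost of €350.

Shut down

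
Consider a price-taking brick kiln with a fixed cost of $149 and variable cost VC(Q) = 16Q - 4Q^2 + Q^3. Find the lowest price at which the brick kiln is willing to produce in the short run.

$12 per unit

The firm shuts down when price falls below the minimum of average variable cost. AVC = VC/Q = 16 - 4Q + Q^2.
At the minimum of AVC, MC = AVC. MC = 16 - 8Q + 3Q^2; setting MC = AVC gives 2Q^2 - 4Q = 0, so Q = 2. min AVC = 12.
The firm shuts down for any P below $12.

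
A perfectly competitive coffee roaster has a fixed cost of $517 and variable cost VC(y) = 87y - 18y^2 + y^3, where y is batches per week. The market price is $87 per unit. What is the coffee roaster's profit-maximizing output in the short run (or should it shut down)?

Strip out fixed cost: VC = 87y - 18y^2 + y^3. Then AVC = 87 - 18y + y^2 and MC = 87 - 36y + 3y^2.
AVC hits its minimum where MC = AVC, at y = 9, giving min AVC = 87 - 18·9 + 9^2 = $6.
P = $87 exceeds min AVC = $6, so the firm stays open.
P = MC gives -36y + 3y^2 = 0, with roots 0 and 12. Take the larger (rising MC): y* = 12.
Check: AVC at y = 12 is $15 ≤ P, so revenue covers variable cost.
Profit = P·y − TC = 87·12 − 697 = $347.

Produce at y = 12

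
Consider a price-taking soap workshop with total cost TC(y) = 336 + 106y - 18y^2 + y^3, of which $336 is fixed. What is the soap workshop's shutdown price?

$25 per unit

The firm shuts down when price falls below the minimum of average variable cost. AVC = VC/y = 106 - 18y + y^2.
dAVC/dy = -18 + 2y = 0 gives y = 9. min AVC = 106 - 18·9 + 9^2 = 25.
The firm shuts down for any P below $25.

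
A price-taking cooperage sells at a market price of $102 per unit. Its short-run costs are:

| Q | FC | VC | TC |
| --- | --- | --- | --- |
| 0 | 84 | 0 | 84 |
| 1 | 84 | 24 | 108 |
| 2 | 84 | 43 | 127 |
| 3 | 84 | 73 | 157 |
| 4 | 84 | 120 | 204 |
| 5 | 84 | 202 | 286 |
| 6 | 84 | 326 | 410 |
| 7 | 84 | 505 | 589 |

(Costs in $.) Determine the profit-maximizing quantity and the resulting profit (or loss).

Q = 5; profit = $224

Profit at each row (π = 102Q − TC): Q=0: -84; Q=1: -6; Q=2: 77; Q=3: 149; Q=4: 204; Q=5: 224; Q=6: 202; Q=7: 125.
Profit is maximized at Q = 5. AVC there is 202/5 = $40.40 ≤ P, so producing beats shutting down (which would give -$84).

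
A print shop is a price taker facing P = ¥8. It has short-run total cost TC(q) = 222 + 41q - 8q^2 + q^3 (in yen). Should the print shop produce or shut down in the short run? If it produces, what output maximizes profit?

Shut down

From TC, MC = TC'(q) = 41 - 16q + 3q^2 and AVC = VC/q = 41 - 8q + q^2.
The AVC parabola has its vertex at q = 8/2 = 4, where AVC = 41 - 8·4 + 4^2 = ¥25.
With P < min AVC (¥8 < ¥25), every unit sold adds to the loss.
Best response: produce nothing and absorb the ¥222 fixed cost.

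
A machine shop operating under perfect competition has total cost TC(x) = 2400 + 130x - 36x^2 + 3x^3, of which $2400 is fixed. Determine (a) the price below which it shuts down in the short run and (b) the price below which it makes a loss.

AVC = 130 - 36x + 3x^2; minimized at x = 6, giving min AVC = $22. That is the shutdown price.
ATC = 2400/x + 130 - 36x + 3x^2. Setting dATC/dx = −2400/x^2 − 36 + 6x = 0 gives x = 10 (since 6·10^3 − 36·10^2 = 2400).
min ATC = 2400/10 + 130 − 36·10 + 3·10^2 = $310. That is the break-even price.
Between these two prices the firm operates at a loss; above $310 it earns a profit.

Shutdown price = $22; break-even price = $310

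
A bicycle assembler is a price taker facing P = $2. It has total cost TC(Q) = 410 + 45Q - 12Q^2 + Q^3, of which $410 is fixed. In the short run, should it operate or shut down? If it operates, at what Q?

Strip out fixed cost: VC = 45Q - 12Q^2 + Q^3. Then AVC = 45 - 12Q + Q^2 and MC = 45 - 24Q + 3Q^2.
The AVC parabola has its vertex at Q = 12/2 = 6, where AVC = 45 - 12·6 + 6^2 = $9.
P = $2 lies below min AVC = $9; no output level covers variable cost.
Best response: produce nothing and absorb the $410 fixed cost.

Shut down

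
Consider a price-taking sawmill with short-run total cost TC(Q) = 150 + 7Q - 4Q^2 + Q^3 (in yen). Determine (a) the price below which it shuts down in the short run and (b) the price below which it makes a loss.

Shutdown price = min AVC. AVC = 7 - 4Q + Q^2, with vertex at Q = 2 and minimum ¥3.
ATC = 150/Q + 7 - 4Q + Q^2. Setting dATC/dQ = −150/Q^2 − 4 + 2Q = 0 gives Q = 5 (since 2·5^3 − 4·5^2 = 150).
min ATC = 150/5 + 7 − 4·5 + 5^2 = ¥42. That is the break-even price.
For ¥3 ≤ P < ¥42 the firm produces at a loss; below ¥3 it shuts down.

Shutdown price = ¥3; break-even price = ¥42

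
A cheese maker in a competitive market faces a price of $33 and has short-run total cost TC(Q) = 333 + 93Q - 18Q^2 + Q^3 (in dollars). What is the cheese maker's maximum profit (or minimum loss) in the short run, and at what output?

Profit = -$133 at Q = 10

AVC = 93 - 18Q + Q^2; min AVC = $12 at Q = 9. Since P = $33 ≥ min AVC, the firm produces.
With MC = 93 - 36Q + 3Q^2, P = MC on the upward-sloping part at Q* = 10.
TR = 33·10 = 330. TC = 333 + 130 = 463. Profit = 330 − 463 = -$133.
By producing, the firm covers all variable cost plus $200 of fixed cost; shutting down would lose the full $333.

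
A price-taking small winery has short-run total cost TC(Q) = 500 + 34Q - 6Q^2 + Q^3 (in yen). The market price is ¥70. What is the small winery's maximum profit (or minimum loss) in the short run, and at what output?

AVC = 34 - 6Q + Q^2; min AVC = ¥25 at Q = 3. Since P = ¥70 ≥ min AVC, the firm produces.
MC = 34 - 12Q + 3Q^2. Setting P = MC and taking the root on the rising branch gives Q* = 6.
TR = 70·6 = 420. TC = 500 + 204 = 704. Profit = 420 − 704 = -¥284.
Shutting down would mean losing the fixed cost of ¥500, so operating at a loss of ¥284 is better by ¥216.

Profit = -¥284 at Q = 6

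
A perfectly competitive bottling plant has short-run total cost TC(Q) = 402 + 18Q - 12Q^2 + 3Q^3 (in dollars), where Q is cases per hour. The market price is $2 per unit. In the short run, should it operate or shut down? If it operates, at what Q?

Shut down

From TC, MC = TC'(Q) = 18 - 24Q + 9Q^2 and AVC = VC/Q = 18 - 12Q + 3Q^2.
AVC hits its minimum where MC = AVC, at Q = 2, giving min AVC = 18 - 12·2 + 3·2^2 = $6.
With P < min AVC ($2 < $6), every unit sold adds to the loss.
Shutting down limits the loss to fixed cost, $402.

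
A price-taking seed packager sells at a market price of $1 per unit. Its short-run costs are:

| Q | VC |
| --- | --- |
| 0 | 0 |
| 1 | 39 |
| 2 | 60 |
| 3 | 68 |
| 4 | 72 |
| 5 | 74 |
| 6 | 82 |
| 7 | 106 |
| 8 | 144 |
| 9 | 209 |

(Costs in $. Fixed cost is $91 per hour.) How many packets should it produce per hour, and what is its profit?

Q = 0 (shut down); profit = -$91

Compute π = P·Q − TC at each output: Q=0: -91; Q=1: -129; Q=2: -149; Q=3: -156; Q=4: -159; Q=5: -160; Q=6: -167; Q=7: -190; Q=8: -227; Q=9: -291.
Profit is highest at Q = 0. Equivalently, the lowest AVC in the table is 82/6 ≈ $13.67 at Q = 6, and P = $1 falls below it — price never covers variable cost, so the firm shuts down and loses only its fixed cost.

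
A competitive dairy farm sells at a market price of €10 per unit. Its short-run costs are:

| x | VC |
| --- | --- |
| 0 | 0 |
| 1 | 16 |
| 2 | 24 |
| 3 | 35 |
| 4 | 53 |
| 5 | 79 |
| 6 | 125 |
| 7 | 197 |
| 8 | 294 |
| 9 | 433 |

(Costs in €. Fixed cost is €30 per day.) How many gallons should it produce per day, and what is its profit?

Tabulate TR − TC: x=0: -30; x=1: -36; x=2: -34; x=3: -35; x=4: -43; x=5: -59; x=6: -95; x=7: -157; x=8: -244; x=9: -373.
Profit is highest at x = 0. Equivalently, the lowest AVC in the table is 35/3 ≈ €11.67 at x = 3, and P = €10 falls below it — price never covers variable cost, so the firm shuts down and loses only its fixed cost.

x = 0 (shut down); profit = -€30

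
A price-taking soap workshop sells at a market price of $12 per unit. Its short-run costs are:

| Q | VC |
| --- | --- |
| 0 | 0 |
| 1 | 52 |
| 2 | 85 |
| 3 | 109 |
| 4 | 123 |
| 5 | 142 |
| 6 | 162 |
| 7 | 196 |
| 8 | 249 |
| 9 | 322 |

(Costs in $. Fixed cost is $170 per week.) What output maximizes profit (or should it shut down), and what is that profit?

Profit at each row (π = 12Q − TC): Q=0: -170; Q=1: -210; Q=2: -231; Q=3: -243; Q=4: -245; Q=5: -252; Q=6: -260; Q=7: -282; Q=8: -323; Q=9: -384.
Profit is highest at Q = 0. Equivalently, the lowest AVC in the table is 162/6 ≈ $27 at Q = 6, and P = $12 falls below it — price never covers variable cost, so the firm shuts down and loses only its fixed cost.

Q = 0 (shut down); profit = -$170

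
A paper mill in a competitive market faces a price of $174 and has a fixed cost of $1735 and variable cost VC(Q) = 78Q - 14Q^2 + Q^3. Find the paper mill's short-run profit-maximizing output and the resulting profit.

Profit = -$295 at Q = 12

AVC = 78 - 14Q + Q^2; min AVC = $29 at Q = 7. Since P = $174 ≥ min AVC, the firm produces.
MC = 78 - 28Q + 3Q^2. Setting P = MC and taking the root on the rising branch gives Q* = 12.
TR = 174·12 = 2088. TC = 1735 + 648 = 2383. Profit = 2088 − 2383 = -$295.
That loss of $295 beats the $1735 the firm would lose by shutting down; producing recovers $1440 of fixed cost.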